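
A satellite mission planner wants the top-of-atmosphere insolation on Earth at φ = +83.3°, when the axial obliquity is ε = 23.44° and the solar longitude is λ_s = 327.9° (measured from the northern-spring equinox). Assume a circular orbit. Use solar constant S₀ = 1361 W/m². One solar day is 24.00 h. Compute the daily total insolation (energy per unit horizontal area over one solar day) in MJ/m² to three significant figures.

0.00 MJ/m²

Solar declination: sin δ = sin ε · sin λ_s = sin 23.44° × sin 327.9° = -0.21138, so δ = -12.203°.
cos H₀ = −tan(+83.3°) tan(-12.203°) = 1.8410 ≥ 1 ⇒ polar night, H₀ = 0 and Q̄ = 0.
Daily total = Q̄ × 24.00 h × 3600 s/h = 0.00 MJ/m².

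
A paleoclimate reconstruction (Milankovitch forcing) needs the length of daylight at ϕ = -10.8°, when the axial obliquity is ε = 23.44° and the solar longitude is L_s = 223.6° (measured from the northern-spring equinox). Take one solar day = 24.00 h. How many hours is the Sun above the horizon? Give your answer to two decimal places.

12.42 h

Solar declination: sin δ = sin ε · sin L_s = sin 23.44° × sin 223.6° = -0.27432, so δ = -15.922°.
cos h₀ = −tan ϕ · tan δ = −tan(-10.8°) × tan(-15.922°) = -0.0544, so h₀ = 1.6252 rad = 93.12°.
Daylight = 2h₀/(2π) × 24.00 h = (1.6252/π) × 24.00 = 12.42 h.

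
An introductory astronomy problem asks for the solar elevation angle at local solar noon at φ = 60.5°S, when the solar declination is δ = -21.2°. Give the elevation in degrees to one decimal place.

50.7°

At local noon the hour angle is zero, so the zenith angle equals |φ − δ| = |-60.5° − (-21.200°)| = 39.300°.
Elevation = 90° − 39.300° = 50.7°.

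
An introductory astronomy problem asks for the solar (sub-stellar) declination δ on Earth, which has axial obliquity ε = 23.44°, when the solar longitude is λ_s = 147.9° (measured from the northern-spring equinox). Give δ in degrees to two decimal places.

δ = +12.20°

sin δ = sin ε · sin λ_s = sin 23.44° × sin 147.9° = 0.211384.
δ = arcsin(0.211384) = +12.20°.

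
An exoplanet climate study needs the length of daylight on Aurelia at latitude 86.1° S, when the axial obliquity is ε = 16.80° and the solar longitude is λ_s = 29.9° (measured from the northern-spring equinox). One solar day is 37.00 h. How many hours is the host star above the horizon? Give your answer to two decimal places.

0.00 h

Solar declination: sin δ = sin ε · sin λ_s = sin 16.80° × sin 29.9° = 0.14408, so δ = +8.284°.
cos H₀ = −tan φ · tan δ = 2.1357 ≥ 1, so the host star never rises (polar night) and H₀ = 0.
Daylight = 2H₀/(2π) × 37.00 h = (0.0000/π) × 37.00 = 0.00 h.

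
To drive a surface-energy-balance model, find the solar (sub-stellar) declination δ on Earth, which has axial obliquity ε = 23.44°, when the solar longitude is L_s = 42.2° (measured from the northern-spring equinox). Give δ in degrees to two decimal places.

δ = +15.50°

sin δ = sin ε · sin L_s = sin 23.44° × sin 42.2° = 0.267203.
δ = arcsin(0.267203) = +15.50°.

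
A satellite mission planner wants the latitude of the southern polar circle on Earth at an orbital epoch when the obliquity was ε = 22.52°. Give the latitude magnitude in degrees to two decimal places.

67.48°

The polar circle is the lowest latitude that experiences at least one full rotation of continuous darkness at the northern-summer solstice; it lies at |ϕ| = 90° − ε = 90° − 22.52° = 67.48°.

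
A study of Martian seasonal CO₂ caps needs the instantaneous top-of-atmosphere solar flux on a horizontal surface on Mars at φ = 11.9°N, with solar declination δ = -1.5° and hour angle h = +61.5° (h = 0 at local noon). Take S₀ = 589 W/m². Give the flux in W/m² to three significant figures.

cos θ_z = sin φ sin δ + cos φ cos δ cos h = -0.005398 + 0.466744 = 0.461346.
Flux = S₀ · cos θ_z = 589 × 0.461346 = 271.7 W/m².

272 W/m²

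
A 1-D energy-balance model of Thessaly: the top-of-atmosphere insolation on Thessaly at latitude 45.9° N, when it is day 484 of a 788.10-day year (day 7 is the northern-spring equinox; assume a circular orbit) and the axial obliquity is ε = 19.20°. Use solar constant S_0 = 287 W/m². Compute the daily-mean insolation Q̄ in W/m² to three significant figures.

Solar longitude: L_s = 360° × (484 − 7)/788.10 = 217.891°.
sin δ = sin 19.20° × sin 217.891° = -0.20198, so δ = -11.653°.
cos h₀ = −tan(+45.9°) tan(-11.653°) = 0.2128, h₀ = 1.3563 rad.
Bracket: h₀ sin ϕ sin δ + cos ϕ cos δ sin h₀ = 1.3563×0.71813×-0.20198 + 0.69591×0.97939×0.97709 = -0.196728 + 0.665953 = 0.469225.
Q̄ = (S_0/π) × [bracket] = (287/π) × 0.469225 = 42.87 W/m².

Q̄ ≈ 42.9 W/m²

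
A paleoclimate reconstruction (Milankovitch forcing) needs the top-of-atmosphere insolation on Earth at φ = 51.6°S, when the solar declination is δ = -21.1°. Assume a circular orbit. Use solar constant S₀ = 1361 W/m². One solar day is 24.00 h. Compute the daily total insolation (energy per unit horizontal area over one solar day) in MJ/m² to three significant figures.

cos H₀ = −tan(-51.6°) tan(-21.100°) = -0.4868, H₀ = 2.0793 rad.
Bracket: H₀ sin φ sin δ + cos φ cos δ sin H₀ = 2.0793×-0.78369×-0.36000 + 0.62115×0.93295×0.87349 = 0.586630 + 0.506189 = 1.092819.
Q̄ = (S₀/π) × [bracket] = (1361/π) × 1.092819 = 473.43 W/m².
Daily total = Q̄ × 24.00 h × 3600 s/h = 473.43 × 24.00 × 3600 / 10⁶ = 40.90 MJ/m².

40.9 MJ/m²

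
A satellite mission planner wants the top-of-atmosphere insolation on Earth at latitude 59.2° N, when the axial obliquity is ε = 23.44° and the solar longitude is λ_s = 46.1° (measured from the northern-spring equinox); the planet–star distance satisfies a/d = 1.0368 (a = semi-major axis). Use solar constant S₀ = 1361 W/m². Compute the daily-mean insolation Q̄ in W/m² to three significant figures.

Q̄ ≈ 438 W/m²

Solar declination: sin δ = sin ε · sin λ_s = sin 23.44° × sin 46.1° = 0.28663, so δ = +16.656°.
cos H₀ = −tan(+59.2°) tan(+16.656°) = -0.5019, H₀ = 2.0966 rad.
Bracket: H₀ sin φ sin δ + cos φ cos δ sin H₀ = 2.0966×0.85896×0.28663 + 0.51204×0.95804×0.86494 = 0.516191 + 0.424300 = 0.940491.
Inverse-square distance factor (a/d)² = 1.0368² = 1.074954.
Q̄ = (S₀/π) × 1.074954 × [bracket] = (1361/π) × 1.074954 × 0.940491 = 438.0 W/m².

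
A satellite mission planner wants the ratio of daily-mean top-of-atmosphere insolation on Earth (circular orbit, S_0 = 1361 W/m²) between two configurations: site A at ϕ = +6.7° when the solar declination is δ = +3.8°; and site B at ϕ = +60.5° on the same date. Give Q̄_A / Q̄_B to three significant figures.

Q̄_A / Q̄_B ≈ 1.71

— Configuration A (ϕ=+6.7°):
cos h₀ = −tan(+6.7°) tan(+3.800°) = -0.0078, h₀ = 1.5786 rad.
Bracket: h₀ sin ϕ sin δ + cos ϕ cos δ sin h₀ = 1.5786×0.11667×0.06627 + 0.99317×0.99780×0.99997 = 0.012205 + 0.990955 = 1.003160.
Q̄ = (S_0/π) × [bracket] = (1361/π) × 1.003160 = 434.59 W/m².
— Configuration B (ϕ=+60.5°):
cos h₀ = −tan(+60.5°) tan(+3.800°) = -0.1174, h₀ = 1.6885 rad.
Bracket: h₀ sin ϕ sin δ + cos ϕ cos δ sin h₀ = 1.6885×0.87036×0.06627 + 0.49242×0.99780×0.99309 = 0.097391 + 0.487942 = 0.585333.
Q̄ = (S_0/π) × [bracket] = (1361/π) × 0.585333 = 253.58 W/m².
Ratio Q̄_A / Q̄_B = 434.59 / 253.58 = 1.714.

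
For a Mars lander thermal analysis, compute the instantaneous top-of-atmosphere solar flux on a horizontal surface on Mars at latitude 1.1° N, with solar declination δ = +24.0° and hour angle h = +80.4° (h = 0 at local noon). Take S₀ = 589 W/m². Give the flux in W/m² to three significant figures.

94.3 W/m²

cos θ_z = sin φ sin δ + cos φ cos δ cos h = 0.007808 + 0.152323 = 0.160131.
Flux = S₀ · cos θ_z = 589 × 0.160131 = 94.32 W/m².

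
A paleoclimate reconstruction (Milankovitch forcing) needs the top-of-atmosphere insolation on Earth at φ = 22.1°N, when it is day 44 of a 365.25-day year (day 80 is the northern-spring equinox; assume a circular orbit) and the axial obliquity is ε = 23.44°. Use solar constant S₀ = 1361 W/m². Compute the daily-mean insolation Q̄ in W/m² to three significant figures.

Q̄ ≈ 333 W/m²

Solar longitude: λ_s = 360° × (44 − 80)/365.25 = -35.483°, i.e. -35.483° + 360° = 324.517°.
sin δ = sin 23.44° × sin 324.517° = -0.23090, so δ = -13.350°.
cos H₀ = −tan(+22.1°) tan(-13.350°) = 0.0964, H₀ = 1.4743 rad.
Bracket: H₀ sin φ sin δ + cos φ cos δ sin H₀ = 1.4743×0.37622×-0.23090 + 0.92653×0.97298×0.99535 = -0.128071 + 0.897303 = 0.769232.
Q̄ = (S₀/π) × [bracket] = (1361/π) × 0.769232 = 333.2 W/m².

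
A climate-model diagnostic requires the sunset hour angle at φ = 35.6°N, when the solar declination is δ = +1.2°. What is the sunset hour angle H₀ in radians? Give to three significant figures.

H₀ = 1.59 rad

cos H₀ = −tan φ · tan δ = −tan(+35.6°) × tan(+1.200°) = -0.0150, so H₀ = 1.5858 rad = 90.86°.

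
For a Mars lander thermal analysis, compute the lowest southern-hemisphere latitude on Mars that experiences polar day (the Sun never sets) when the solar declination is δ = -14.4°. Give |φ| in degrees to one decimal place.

Polar day requires cos H₀ = −tan φ tan δ ≤ −1, i.e. tan φ tan δ ≥ 1.
The boundary is |tan φ| · |tan δ| = 1, so |φ| = 90° − |δ| = 90° − 14.4° = 75.6° in the southern hemisphere.

|φ| = 75.6°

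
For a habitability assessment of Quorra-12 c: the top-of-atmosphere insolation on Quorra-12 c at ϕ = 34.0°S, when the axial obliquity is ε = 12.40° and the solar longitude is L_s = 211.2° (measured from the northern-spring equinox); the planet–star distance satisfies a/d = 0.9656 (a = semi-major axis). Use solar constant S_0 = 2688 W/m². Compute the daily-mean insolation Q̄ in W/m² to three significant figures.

Solar declination: sin δ = sin ε · sin L_s = sin 12.40° × sin 211.2° = -0.11124, so δ = -6.387°.
cos h₀ = −tan(-34.0°) tan(-6.387°) = -0.0755, h₀ = 1.6464 rad.
Bracket: h₀ sin ϕ sin δ + cos ϕ cos δ sin h₀ = 1.6464×-0.55919×-0.11124 + 0.82904×0.99379×0.99715 = 0.102413 + 0.821544 = 0.923957.
Inverse-square distance factor (a/d)² = 0.9656² = 0.932383.
Q̄ = (S_0/π) × 0.932383 × [bracket] = (2688/π) × 0.932383 × 0.923957 = 737.1 W/m².

Q̄ ≈ 737 W/m²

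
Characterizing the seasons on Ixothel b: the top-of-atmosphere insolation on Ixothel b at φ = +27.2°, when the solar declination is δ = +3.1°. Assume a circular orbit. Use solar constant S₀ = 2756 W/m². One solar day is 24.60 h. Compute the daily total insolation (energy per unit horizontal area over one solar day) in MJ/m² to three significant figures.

72.0 MJ/m²

cos H₀ = −tan(+27.2°) tan(+3.100°) = -0.0278, H₀ = 1.5986 rad.
Bracket: H₀ sin φ sin δ + cos φ cos δ sin H₀ = 1.5986×0.45710×0.05408 + 0.88942×0.99854×0.99961 = 0.039517 + 0.887775 = 0.927292.
Q̄ = (S₀/π) × [bracket] = (2756/π) × 0.927292 = 813.48 W/m².
Daily total = Q̄ × 24.60 h × 3600 s/h = 813.48 × 24.60 × 3600 / 10⁶ = 72.04 MJ/m².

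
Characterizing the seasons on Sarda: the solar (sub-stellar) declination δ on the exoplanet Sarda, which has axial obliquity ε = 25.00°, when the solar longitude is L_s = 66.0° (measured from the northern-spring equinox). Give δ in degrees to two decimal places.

δ = +22.71°

sin δ = sin ε · sin L_s = sin 25.00° × sin 66.0° = 0.386081.
δ = arcsin(0.386081) = +22.71°.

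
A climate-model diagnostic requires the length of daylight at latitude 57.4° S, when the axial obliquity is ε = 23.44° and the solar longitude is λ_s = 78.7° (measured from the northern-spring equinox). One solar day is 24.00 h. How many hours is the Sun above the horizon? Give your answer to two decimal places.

Solar declination: sin δ = sin ε · sin λ_s = sin 23.44° × sin 78.7° = 0.39008, so δ = +22.959°.
cos H₀ = −tan φ · tan δ = −tan(-57.4°) × tan(+22.959°) = 0.6624, so H₀ = 0.8467 rad = 48.52°.
Daylight = 2H₀/(2π) × 24.00 h = (0.8467/π) × 24.00 = 6.47 h.

6.47 h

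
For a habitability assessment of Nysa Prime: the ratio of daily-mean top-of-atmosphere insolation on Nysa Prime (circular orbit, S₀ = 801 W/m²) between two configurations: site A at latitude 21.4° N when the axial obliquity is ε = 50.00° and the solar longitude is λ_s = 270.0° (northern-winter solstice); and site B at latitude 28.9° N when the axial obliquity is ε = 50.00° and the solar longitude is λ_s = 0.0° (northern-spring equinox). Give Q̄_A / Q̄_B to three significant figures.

Q̄_A / Q̄_B ≈ 0.258

— Configuration A (φ=+21.4°):
Solar declination: sin δ = sin ε · sin λ_s = sin 50.00° × sin 270.0° = -0.76604, so δ = -50.000°.
cos H₀ = −tan(+21.4°) tan(-50.000°) = 0.4670, H₀ = 1.0849 rad.
Bracket: H₀ sin φ sin δ + cos φ cos δ sin H₀ = 1.0849×0.36488×-0.76604 + 0.93106×0.64279×0.88423 = -0.303243 + 0.529190 = 0.225947.
Q̄ = (S₀/π) × [bracket] = (801/π) × 0.225947 = 57.609 W/m².
— Configuration B (φ=+28.9°):
Solar declination: sin δ = sin ε · sin λ_s = sin 50.00° × sin 0.0° = 0.00000, so δ = +0.000°.
cos H₀ = −tan(+28.9°) tan(+0.000°) = -0.0000, H₀ = 1.5708 rad.
Bracket: H₀ sin φ sin δ + cos φ cos δ sin H₀ = 1.5708×0.48328×0.00000 + 0.87546×1.00000×1.00000 = 0.000000 + 0.875460 = 0.875460.
Q̄ = (S₀/π) × [bracket] = (801/π) × 0.875460 = 223.21 W/m².
Ratio Q̄_A / Q̄_B = 57.609 / 223.21 = 0.2581.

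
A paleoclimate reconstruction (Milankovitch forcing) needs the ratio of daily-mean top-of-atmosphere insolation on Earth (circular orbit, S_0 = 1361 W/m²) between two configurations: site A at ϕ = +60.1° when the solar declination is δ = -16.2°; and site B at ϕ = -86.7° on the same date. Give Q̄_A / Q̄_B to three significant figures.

Q̄_A / Q̄_B ≈ 0.184

— Configuration A (ϕ=+60.1°):
cos h₀ = −tan(+60.1°) tan(-16.200°) = 0.5052, h₀ = 1.0411 rad.
Bracket: h₀ sin ϕ sin δ + cos ϕ cos δ sin h₀ = 1.0411×0.86690×-0.27899 + 0.49849×0.96029×0.86298 = -0.251797 + 0.413104 = 0.161307.
Q̄ = (S_0/π) × [bracket] = (1361/π) × 0.161307 = 69.881 W/m².
— Configuration B (ϕ=-86.7°):
cos h₀ = −tan(-86.7°) tan(-16.200°) = -5.0387 ≤ −1 ⇒ polar day, h₀ = π.
Bracket: h₀ sin ϕ sin δ + cos ϕ cos δ sin h₀ = 3.1416×-0.99834×-0.27899 + 0.05756×0.96029×0.00000 = 0.875020 + 0.000000 = 0.875020.
Q̄ = (S_0/π) × [bracket] = (1361/π) × 0.875020 = 379.08 W/m².
Ratio Q̄_A / Q̄_B = 69.881 / 379.08 = 0.1843.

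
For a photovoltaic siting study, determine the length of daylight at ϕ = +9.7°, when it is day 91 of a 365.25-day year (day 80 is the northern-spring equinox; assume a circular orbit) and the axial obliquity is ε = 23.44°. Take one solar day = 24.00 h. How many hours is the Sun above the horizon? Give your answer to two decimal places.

12.10 h

Solar longitude: L_s = 360° × (91 − 80)/365.25 = 10.842°.
sin δ = sin 23.44° × sin 10.842° = 0.07482, so δ = +4.291°.
cos h₀ = −tan ϕ · tan δ = −tan(+9.7°) × tan(+4.291°) = -0.0128, so h₀ = 1.5836 rad = 90.73°.
Daylight = 2h₀/(2π) × 24.00 h = (1.5836/π) × 24.00 = 12.10 h.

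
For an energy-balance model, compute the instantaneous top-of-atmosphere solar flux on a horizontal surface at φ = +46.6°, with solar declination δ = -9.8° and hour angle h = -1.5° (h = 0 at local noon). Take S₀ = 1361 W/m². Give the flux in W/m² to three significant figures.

753 W/m²

cos θ_z = sin φ sin δ + cos φ cos δ cos h = -0.123670 + 0.676829 = 0.553159.
Flux = S₀ · cos θ_z = 1361 × 0.553159 = 752.8 W/m².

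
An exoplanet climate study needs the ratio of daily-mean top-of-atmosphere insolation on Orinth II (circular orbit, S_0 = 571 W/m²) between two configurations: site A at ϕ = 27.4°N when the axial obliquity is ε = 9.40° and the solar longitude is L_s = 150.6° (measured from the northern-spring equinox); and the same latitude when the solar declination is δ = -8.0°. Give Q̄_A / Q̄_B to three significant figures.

Q̄_A / Q̄_B ≈ 1.21

— Configuration A (ϕ=+27.4°):
Solar declination: sin δ = sin ε · sin L_s = sin 9.40° × sin 150.6° = 0.08018, so δ = +4.599°.
cos h₀ = −tan(+27.4°) tan(+4.599°) = -0.0417, h₀ = 1.6125 rad.
Bracket: h₀ sin ϕ sin δ + cos ϕ cos δ sin h₀ = 1.6125×0.46020×0.08018 + 0.88782×0.99678×0.99913 = 0.059499 + 0.884191 = 0.943690.
Q̄ = (S_0/π) × [bracket] = (571/π) × 0.943690 = 171.52 W/m².
— Configuration B (ϕ=+27.4°):
cos h₀ = −tan(+27.4°) tan(-8.000°) = 0.0728, h₀ = 1.4979 rad.
Bracket: h₀ sin ϕ sin δ + cos ϕ cos δ sin h₀ = 1.4979×0.46020×-0.13917 + 0.88782×0.99027×0.99734 = -0.095935 + 0.876843 = 0.780908.
Q̄ = (S_0/π) × [bracket] = (571/π) × 0.780908 = 141.93 W/m².
Ratio Q̄_A / Q̄_B = 171.52 / 141.93 = 1.208.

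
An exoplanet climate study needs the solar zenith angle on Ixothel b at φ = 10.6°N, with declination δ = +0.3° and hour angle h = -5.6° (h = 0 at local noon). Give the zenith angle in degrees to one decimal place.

cos θ_z = sin φ sin δ + cos φ cos δ cos h = 0.000963 + 0.978231 = 0.979194.
θ_z = arccos(0.979194) = 11.7°.

θ_z = 11.7°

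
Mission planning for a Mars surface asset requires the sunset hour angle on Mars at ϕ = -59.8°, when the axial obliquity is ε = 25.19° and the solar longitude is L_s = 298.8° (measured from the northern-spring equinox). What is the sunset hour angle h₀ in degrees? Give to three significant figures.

h₀ = 134°

Solar declination: sin δ = sin ε · sin L_s = sin 25.19° × sin 298.8° = -0.37297, so δ = -21.899°.
cos h₀ = −tan ϕ · tan δ = −tan(-59.8°) × tan(-21.899°) = -0.6907, so h₀ = 2.3332 rad = 133.68°.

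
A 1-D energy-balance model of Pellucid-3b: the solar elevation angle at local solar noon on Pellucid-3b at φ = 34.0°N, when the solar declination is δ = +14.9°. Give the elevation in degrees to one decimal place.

At local noon the hour angle is zero, so the zenith angle equals |φ − δ| = |+34.0° − (+14.900°)| = 19.100°.
Elevation = 90° − 19.100° = 70.9°.

70.9°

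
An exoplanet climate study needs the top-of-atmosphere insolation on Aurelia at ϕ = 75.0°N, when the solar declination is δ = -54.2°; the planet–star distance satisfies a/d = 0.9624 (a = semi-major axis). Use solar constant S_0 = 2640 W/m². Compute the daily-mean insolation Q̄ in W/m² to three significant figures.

Q̄ ≈ 0.00 W/m²

cos h₀ = −tan(+75.0°) tan(-54.200°) = 5.1746 ≥ 1 ⇒ polar night, h₀ = 0 and Q̄ = 0.
Inverse-square distance factor (a/d)² = 0.9624² = 0.926214.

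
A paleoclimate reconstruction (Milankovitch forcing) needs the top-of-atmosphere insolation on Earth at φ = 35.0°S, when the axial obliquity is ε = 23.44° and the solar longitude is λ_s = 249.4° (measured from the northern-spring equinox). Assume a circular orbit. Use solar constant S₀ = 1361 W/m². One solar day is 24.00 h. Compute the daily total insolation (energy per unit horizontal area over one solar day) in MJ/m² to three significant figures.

42.1 MJ/m²

Solar declination: sin δ = sin ε · sin λ_s = sin 23.44° × sin 249.4° = -0.37235, so δ = -21.861°.
cos H₀ = −tan(-35.0°) tan(-21.861°) = -0.2809, H₀ = 1.8556 rad.
Bracket: H₀ sin φ sin δ + cos φ cos δ sin H₀ = 1.8556×-0.57358×-0.37235 + 0.81915×0.92809×0.95973 = 0.396305 + 0.729630 = 1.125935.
Q̄ = (S₀/π) × [bracket] = (1361/π) × 1.125935 = 487.78 W/m².
Daily total = Q̄ × 24.00 h × 3600 s/h = 487.78 × 24.00 × 3600 / 10⁶ = 42.14 MJ/m².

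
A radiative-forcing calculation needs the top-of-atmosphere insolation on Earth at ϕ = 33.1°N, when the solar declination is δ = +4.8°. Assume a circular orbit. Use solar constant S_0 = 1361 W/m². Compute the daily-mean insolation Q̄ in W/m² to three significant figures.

cos h₀ = −tan(+33.1°) tan(+4.800°) = -0.0547, h₀ = 1.6256 rad.
Bracket: h₀ sin ϕ sin δ + cos ϕ cos δ sin h₀ = 1.6256×0.54610×0.08368 + 0.83772×0.99649×0.99850 = 0.074286 + 0.833527 = 0.907813.
Q̄ = (S_0/π) × [bracket] = (1361/π) × 0.907813 = 393.3 W/m².

Q̄ ≈ 393 W/m²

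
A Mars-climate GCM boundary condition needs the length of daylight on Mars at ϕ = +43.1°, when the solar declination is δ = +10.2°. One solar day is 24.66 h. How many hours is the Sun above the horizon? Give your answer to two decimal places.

13.66 h

cos h₀ = −tan ϕ · tan δ = −tan(+43.1°) × tan(+10.200°) = -0.1684, so h₀ = 1.7400 rad = 99.69°.
Daylight = 2h₀/(2π) × 24.66 h = (1.7400/π) × 24.66 = 13.66 h.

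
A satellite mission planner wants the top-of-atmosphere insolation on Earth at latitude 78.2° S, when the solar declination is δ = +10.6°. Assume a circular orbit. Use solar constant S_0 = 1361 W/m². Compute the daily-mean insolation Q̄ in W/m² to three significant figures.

cos h₀ = −tan(-78.2°) tan(+10.600°) = 0.8958, h₀ = 0.4605 rad.
Bracket: h₀ sin ϕ sin δ + cos ϕ cos δ sin h₀ = 0.4605×-0.97887×0.18395 + 0.20450×0.98294×0.44443 = -0.082919 + 0.089335 = 0.006416.
Q̄ = (S_0/π) × [bracket] = (1361/π) × 0.006416 = 2.780 W/m².

Q̄ ≈ 2.78 W/m²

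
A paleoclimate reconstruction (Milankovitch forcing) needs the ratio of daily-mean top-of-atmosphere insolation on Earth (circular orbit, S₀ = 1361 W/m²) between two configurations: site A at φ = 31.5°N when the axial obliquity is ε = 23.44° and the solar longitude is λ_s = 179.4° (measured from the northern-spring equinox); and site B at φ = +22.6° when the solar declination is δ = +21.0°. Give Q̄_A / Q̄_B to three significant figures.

— Configuration A (φ=+31.5°):
Solar declination: sin δ = sin ε · sin λ_s = sin 23.44° × sin 179.4° = 0.00417, so δ = +0.239°.
cos H₀ = −tan(+31.5°) tan(+0.239°) = -0.0026, H₀ = 1.5733 rad.
Bracket: H₀ sin φ sin δ + cos φ cos δ sin H₀ = 1.5733×0.52250×0.00417 + 0.85264×0.99999×1.00000 = 0.003428 + 0.852631 = 0.856059.
Q̄ = (S₀/π) × [bracket] = (1361/π) × 0.856059 = 370.86 W/m².
— Configuration B (φ=+22.6°):
cos H₀ = −tan(+22.6°) tan(+21.000°) = -0.1598, H₀ = 1.7313 rad.
Bracket: H₀ sin φ sin δ + cos φ cos δ sin H₀ = 1.7313×0.38430×0.35837 + 0.92321×0.93358×0.98715 = 0.238437 + 0.850815 = 1.089252.
Q̄ = (S₀/π) × [bracket] = (1361/π) × 1.089252 = 471.89 W/m².
Ratio Q̄_A / Q̄_B = 370.86 / 471.89 = 0.7859.

Q̄_A / Q̄_B ≈ 0.786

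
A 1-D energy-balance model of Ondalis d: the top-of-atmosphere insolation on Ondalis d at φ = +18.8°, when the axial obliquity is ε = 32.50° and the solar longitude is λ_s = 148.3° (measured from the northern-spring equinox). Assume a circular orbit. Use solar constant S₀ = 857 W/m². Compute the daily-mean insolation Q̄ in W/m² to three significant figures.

Q̄ ≈ 288 W/m²

Solar declination: sin δ = sin ε · sin λ_s = sin 32.50° × sin 148.3° = 0.28234, so δ = +16.400°.
cos H₀ = −tan(+18.8°) tan(+16.400°) = -0.1002, H₀ = 1.6712 rad.
Bracket: H₀ sin φ sin δ + cos φ cos δ sin H₀ = 1.6712×0.32227×0.28234 + 0.94665×0.95932×0.99497 = 0.152062 + 0.903572 = 1.055634.
Q̄ = (S₀/π) × [bracket] = (857/π) × 1.055634 = 288.0 W/m².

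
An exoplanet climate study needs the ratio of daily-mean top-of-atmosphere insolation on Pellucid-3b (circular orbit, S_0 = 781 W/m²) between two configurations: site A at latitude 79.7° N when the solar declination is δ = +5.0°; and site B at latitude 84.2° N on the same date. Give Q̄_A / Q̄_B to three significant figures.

— Configuration A (ϕ=+79.7°):
cos h₀ = −tan(+79.7°) tan(+5.000°) = -0.4814, h₀ = 2.0731 rad.
Bracket: h₀ sin ϕ sin δ + cos ϕ cos δ sin h₀ = 2.0731×0.98389×0.08716 + 0.17880×0.99619×0.87649 = 0.177780 + 0.156119 = 0.333899.
Q̄ = (S_0/π) × [bracket] = (781/π) × 0.333899 = 83.007 W/m².
— Configuration B (ϕ=+84.2°):
cos h₀ = −tan(+84.2°) tan(+5.000°) = -0.8613, h₀ = 2.6086 rad.
Bracket: h₀ sin ϕ sin δ + cos ϕ cos δ sin h₀ = 2.6086×0.99488×0.08716 + 0.10106×0.99619×0.50808 = 0.226201 + 0.051151 = 0.277352.
Q̄ = (S_0/π) × [bracket] = (781/π) × 0.277352 = 68.950 W/m².
Ratio Q̄_A / Q̄_B = 83.007 / 68.950 = 1.204.

Q̄_A / Q̄_B ≈ 1.20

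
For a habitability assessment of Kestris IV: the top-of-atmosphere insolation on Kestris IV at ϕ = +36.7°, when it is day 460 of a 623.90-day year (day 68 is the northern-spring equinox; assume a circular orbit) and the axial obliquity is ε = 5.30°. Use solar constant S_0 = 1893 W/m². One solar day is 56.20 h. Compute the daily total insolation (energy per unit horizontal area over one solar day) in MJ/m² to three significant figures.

90.0 MJ/m²

Solar longitude: L_s = 360° × (460 − 68)/623.90 = 226.190°.
sin δ = sin 5.30° × sin 226.190° = -0.06666, so δ = -3.822°.
cos h₀ = −tan(+36.7°) tan(-3.822°) = 0.0498, h₀ = 1.5210 rad.
Bracket: h₀ sin ϕ sin δ + cos ϕ cos δ sin h₀ = 1.5210×0.59763×-0.06666 + 0.80178×0.99778×0.99876 = -0.060594 + 0.799008 = 0.738414.
Q̄ = (S_0/π) × [bracket] = (1893/π) × 0.738414 = 444.94 W/m².
Daily total = Q̄ × 56.20 h × 3600 s/h = 444.94 × 56.20 × 3600 / 10⁶ = 90.02 MJ/m².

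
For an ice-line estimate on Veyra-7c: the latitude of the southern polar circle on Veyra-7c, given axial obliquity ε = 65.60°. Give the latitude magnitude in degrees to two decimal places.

24.40°

The polar circle is the lowest latitude that experiences at least one full rotation of continuous darkness at the northern-summer solstice; it lies at |φ| = 90° − ε = 90° − 65.60° = 24.40°.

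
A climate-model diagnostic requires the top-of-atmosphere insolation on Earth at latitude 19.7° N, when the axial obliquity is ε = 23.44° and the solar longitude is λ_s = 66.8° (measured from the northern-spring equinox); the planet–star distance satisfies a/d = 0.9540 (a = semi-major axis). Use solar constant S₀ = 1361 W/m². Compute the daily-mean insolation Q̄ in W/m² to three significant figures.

Q̄ ≈ 425 W/m²

Solar declination: sin δ = sin ε · sin λ_s = sin 23.44° × sin 66.8° = 0.36562, so δ = +21.446°.
cos H₀ = −tan(+19.7°) tan(+21.446°) = -0.1406, H₀ = 1.7119 rad.
Bracket: H₀ sin φ sin δ + cos φ cos δ sin H₀ = 1.7119×0.33710×0.36562 + 0.94147×0.93076×0.99006 = 0.210993 + 0.867572 = 1.078565.
Inverse-square distance factor (a/d)² = 0.9540² = 0.910116.
Q̄ = (S₀/π) × 0.910116 × [bracket] = (1361/π) × 0.910116 × 1.078565 = 425.3 W/m².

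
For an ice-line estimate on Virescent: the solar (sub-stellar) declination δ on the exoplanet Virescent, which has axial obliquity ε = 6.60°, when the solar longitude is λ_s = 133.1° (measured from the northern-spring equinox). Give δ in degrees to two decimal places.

sin δ = sin ε · sin λ_s = sin 6.60° × sin 133.1° = 0.083923.
δ = arcsin(0.083923) = +4.81°.

δ = +4.81°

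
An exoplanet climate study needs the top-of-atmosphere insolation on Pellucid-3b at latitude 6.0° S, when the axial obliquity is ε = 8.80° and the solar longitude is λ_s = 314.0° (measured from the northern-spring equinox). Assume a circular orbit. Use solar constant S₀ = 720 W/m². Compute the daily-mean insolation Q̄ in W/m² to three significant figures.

Q̄ ≈ 231 W/m²

Solar declination: sin δ = sin ε · sin λ_s = sin 8.80° × sin 314.0° = -0.11005, so δ = -6.318°.
cos H₀ = −tan(-6.0°) tan(-6.318°) = -0.0116, H₀ = 1.5824 rad.
Bracket: H₀ sin φ sin δ + cos φ cos δ sin H₀ = 1.5824×-0.10453×-0.11005 + 0.99452×0.99393×0.99993 = 0.018203 + 0.988414 = 1.006617.
Q̄ = (S₀/π) × [bracket] = (720/π) × 1.006617 = 230.7 W/m².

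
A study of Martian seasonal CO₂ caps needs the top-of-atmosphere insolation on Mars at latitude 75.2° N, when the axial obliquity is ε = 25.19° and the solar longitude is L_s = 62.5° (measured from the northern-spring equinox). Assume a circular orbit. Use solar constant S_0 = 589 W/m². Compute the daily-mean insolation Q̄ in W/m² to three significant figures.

Solar declination: sin δ = sin ε · sin L_s = sin 25.19° × sin 62.5° = 0.37753, so δ = +22.181°.
cos h₀ = −tan(+75.2°) tan(+22.181°) = -1.5431 ≤ −1 ⇒ polar day, h₀ = π.
Bracket: h₀ sin ϕ sin δ + cos ϕ cos δ sin h₀ = 3.1416×0.96682×0.37753 + 0.25545×0.92600×0.00000 = 1.146695 + 0.000000 = 1.146695.
Q̄ = (S_0/π) × [bracket] = (589/π) × 1.146695 = 215.0 W/m².

Q̄ ≈ 215 W/m²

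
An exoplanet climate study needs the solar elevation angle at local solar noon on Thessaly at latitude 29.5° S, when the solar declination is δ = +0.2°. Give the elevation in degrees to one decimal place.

At local noon the hour angle is zero, so the zenith angle equals |φ − δ| = |-29.5° − (+0.200°)| = 29.700°.
Elevation = 90° − 29.700° = 60.3°.

60.3°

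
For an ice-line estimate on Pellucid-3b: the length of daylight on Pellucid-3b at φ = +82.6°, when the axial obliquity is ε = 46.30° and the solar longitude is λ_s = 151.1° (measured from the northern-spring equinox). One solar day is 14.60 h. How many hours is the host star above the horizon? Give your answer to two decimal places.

14.60 h

Solar declination: sin δ = sin ε · sin λ_s = sin 46.30° × sin 151.1° = 0.34940, so δ = +20.450°.
Sunrise equation: cos H₀ = −tan φ · tan δ = -2.8712 ≤ −1, so the host star never sets (polar day) and H₀ = π.
Daylight = 2H₀/(2π) × 14.60 h = (3.1416/π) × 14.60 = 14.60 h.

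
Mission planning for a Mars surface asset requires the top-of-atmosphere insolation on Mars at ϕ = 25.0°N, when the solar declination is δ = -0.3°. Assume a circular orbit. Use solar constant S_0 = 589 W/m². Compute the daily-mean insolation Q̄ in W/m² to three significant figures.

Q̄ ≈ 169 W/m²

cos h₀ = −tan(+25.0°) tan(-0.300°) = 0.0024, h₀ = 1.5684 rad.
Bracket: h₀ sin ϕ sin δ + cos ϕ cos δ sin h₀ = 1.5684×0.42262×-0.00524 + 0.90631×0.99999×1.00000 = -0.003473 + 0.906301 = 0.902828.
Q̄ = (S_0/π) × [bracket] = (589/π) × 0.902828 = 169.3 W/m².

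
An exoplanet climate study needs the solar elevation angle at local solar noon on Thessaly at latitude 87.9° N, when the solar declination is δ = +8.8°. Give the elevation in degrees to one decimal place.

10.9°

At local noon the hour angle is zero, so the zenith angle equals |φ − δ| = |+87.9° − (+8.800°)| = 79.100°.
Elevation = 90° − 79.100° = 10.9°.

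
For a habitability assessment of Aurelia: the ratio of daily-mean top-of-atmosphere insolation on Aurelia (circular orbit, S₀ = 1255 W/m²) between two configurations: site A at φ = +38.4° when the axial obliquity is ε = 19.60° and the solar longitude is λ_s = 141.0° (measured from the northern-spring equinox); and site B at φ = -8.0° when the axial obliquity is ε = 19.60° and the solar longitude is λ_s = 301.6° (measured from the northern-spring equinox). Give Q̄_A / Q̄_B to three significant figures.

Q̄_A / Q̄_B ≈ 0.971

— Configuration A (φ=+38.4°):
Solar declination: sin δ = sin ε · sin λ_s = sin 19.60° × sin 141.0° = 0.21111, so δ = +12.187°.
cos H₀ = −tan(+38.4°) tan(+12.187°) = -0.1712, H₀ = 1.7428 rad.
Bracket: H₀ sin φ sin δ + cos φ cos δ sin H₀ = 1.7428×0.62115×0.21111 + 0.78369×0.97746×0.98524 = 0.228535 + 0.754719 = 0.983254.
Q̄ = (S₀/π) × [bracket] = (1255/π) × 0.983254 = 392.79 W/m².
— Configuration B (φ=-8.0°):
Solar declination: sin δ = sin ε · sin λ_s = sin 19.60° × sin 301.6° = -0.28571, so δ = -16.601°.
cos H₀ = −tan(-8.0°) tan(-16.601°) = -0.0419, H₀ = 1.6127 rad.
Bracket: H₀ sin φ sin δ + cos φ cos δ sin H₀ = 1.6127×-0.13917×-0.28571 + 0.99027×0.95832×0.99912 = 0.064125 + 0.948160 = 1.012285.
Q̄ = (S₀/π) × [bracket] = (1255/π) × 1.012285 = 404.39 W/m².
Ratio Q̄_A / Q̄_B = 392.79 / 404.39 = 0.9713.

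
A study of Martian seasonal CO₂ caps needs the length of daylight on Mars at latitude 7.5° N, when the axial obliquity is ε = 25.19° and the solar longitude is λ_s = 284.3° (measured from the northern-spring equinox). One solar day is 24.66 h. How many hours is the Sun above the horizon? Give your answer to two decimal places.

11.86 h

Solar declination: sin δ = sin ε · sin λ_s = sin 25.19° × sin 284.3° = -0.41243, so δ = -24.358°.
cos H₀ = −tan φ · tan δ = −tan(+7.5°) × tan(-24.358°) = 0.0596, so H₀ = 1.5112 rad = 86.58°.
Daylight = 2H₀/(2π) × 24.66 h = (1.5112/π) × 24.66 = 11.86 h.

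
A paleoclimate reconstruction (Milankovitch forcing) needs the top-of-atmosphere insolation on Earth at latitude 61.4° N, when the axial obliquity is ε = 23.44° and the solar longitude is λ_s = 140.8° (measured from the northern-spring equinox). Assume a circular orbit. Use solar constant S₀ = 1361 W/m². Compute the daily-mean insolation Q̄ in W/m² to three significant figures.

Q̄ ≈ 374 W/m²

Solar declination: sin δ = sin ε · sin λ_s = sin 23.44° × sin 140.8° = 0.25141, so δ = +14.561°.
cos H₀ = −tan(+61.4°) tan(+14.561°) = -0.4764, H₀ = 2.0674 rad.
Bracket: H₀ sin φ sin δ + cos φ cos δ sin H₀ = 2.0674×0.87798×0.25141 + 0.47869×0.96788×0.87921 = 0.456343 + 0.407351 = 0.863694.
Q̄ = (S₀/π) × [bracket] = (1361/π) × 0.863694 = 374.2 W/m².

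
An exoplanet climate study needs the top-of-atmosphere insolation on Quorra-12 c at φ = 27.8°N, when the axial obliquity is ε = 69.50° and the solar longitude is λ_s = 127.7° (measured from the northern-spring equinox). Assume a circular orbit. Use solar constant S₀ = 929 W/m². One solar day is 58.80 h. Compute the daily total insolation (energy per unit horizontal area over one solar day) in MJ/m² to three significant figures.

Solar declination: sin δ = sin ε · sin λ_s = sin 69.50° × sin 127.7° = 0.74112, so δ = +47.827°.
cos H₀ = −tan(+27.8°) tan(+47.827°) = -0.5820, H₀ = 2.1920 rad.
Bracket: H₀ sin φ sin δ + cos φ cos δ sin H₀ = 2.1920×0.46639×0.74112 + 0.88458×0.67138×0.81318 = 0.757667 + 0.482939 = 1.240606.
Q̄ = (S₀/π) × [bracket] = (929/π) × 1.240606 = 366.86 W/m².
Daily total = Q̄ × 58.80 h × 3600 s/h = 366.86 × 58.80 × 3600 / 10⁶ = 77.66 MJ/m².

77.7 MJ/m²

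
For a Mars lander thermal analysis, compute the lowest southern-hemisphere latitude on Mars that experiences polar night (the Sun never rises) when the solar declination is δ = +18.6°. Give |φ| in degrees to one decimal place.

Polar night requires cos H₀ = −tan φ tan δ ≥ 1, i.e. tan φ tan δ ≤ −1.
The boundary is |tan φ| · |tan δ| = 1, so |φ| = 90° − |δ| = 90° − 18.6° = 71.4° in the southern hemisphere.

|φ| = 71.4°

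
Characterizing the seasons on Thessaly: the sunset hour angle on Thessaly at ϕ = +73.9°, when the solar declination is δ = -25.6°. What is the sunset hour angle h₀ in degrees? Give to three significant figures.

h₀ = 0.00°

cos h₀ = −tan ϕ · tan δ = 1.6599 ≥ 1, so the host star never rises (polar night) and h₀ = 0.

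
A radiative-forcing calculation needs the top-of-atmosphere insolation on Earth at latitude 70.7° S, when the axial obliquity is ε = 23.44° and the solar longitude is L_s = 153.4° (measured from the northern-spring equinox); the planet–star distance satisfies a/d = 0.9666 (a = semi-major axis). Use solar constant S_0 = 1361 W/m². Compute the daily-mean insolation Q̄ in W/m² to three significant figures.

Q̄ ≈ 42.8 W/m²

Solar declination: sin δ = sin ε · sin L_s = sin 23.44° × sin 153.4° = 0.17811, so δ = +10.260°.
cos h₀ = −tan(-70.7°) tan(+10.260°) = 0.5169, h₀ = 1.0276 rad.
Bracket: h₀ sin ϕ sin δ + cos ϕ cos δ sin h₀ = 1.0276×-0.94380×0.17811 + 0.33051×0.98401×0.85606 = -0.172740 + 0.278412 = 0.105672.
Inverse-square distance factor (a/d)² = 0.9666² = 0.934316.
Q̄ = (S_0/π) × 0.934316 × [bracket] = (1361/π) × 0.934316 × 0.105672 = 42.77 W/m².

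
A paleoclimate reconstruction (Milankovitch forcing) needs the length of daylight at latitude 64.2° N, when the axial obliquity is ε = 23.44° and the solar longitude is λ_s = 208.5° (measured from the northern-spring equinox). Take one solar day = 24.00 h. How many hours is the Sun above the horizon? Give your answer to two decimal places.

Solar declination: sin δ = sin ε · sin λ_s = sin 23.44° × sin 208.5° = -0.18981, so δ = -10.942°.
cos H₀ = −tan φ · tan δ = −tan(+64.2°) × tan(-10.942°) = 0.3999, so H₀ = 1.1594 rad = 66.43°.
Daylight = 2H₀/(2π) × 24.00 h = (1.1594/π) × 24.00 = 8.86 h.

8.86 h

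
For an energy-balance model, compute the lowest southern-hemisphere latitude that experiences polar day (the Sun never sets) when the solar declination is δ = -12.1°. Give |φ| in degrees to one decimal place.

|φ| = 77.9°

Polar day requires cos H₀ = −tan φ tan δ ≤ −1, i.e. tan φ tan δ ≥ 1.
The boundary is |tan φ| · |tan δ| = 1, so |φ| = 90° − |δ| = 90° − 12.1° = 77.9° in the southern hemisphere.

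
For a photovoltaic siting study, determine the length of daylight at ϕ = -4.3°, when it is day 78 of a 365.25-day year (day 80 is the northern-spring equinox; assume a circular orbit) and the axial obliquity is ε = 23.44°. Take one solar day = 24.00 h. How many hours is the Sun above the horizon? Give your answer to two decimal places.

12.01 h

Solar longitude: L_s = 360° × (78 − 80)/365.25 = -1.971°, i.e. -1.971° + 360° = 358.029°.
sin δ = sin 23.44° × sin 358.029° = -0.01368, so δ = -0.784°.
cos h₀ = −tan ϕ · tan δ = −tan(-4.3°) × tan(-0.784°) = -0.0010, so h₀ = 1.5718 rad = 90.06°.
Daylight = 2h₀/(2π) × 24.00 h = (1.5718/π) × 24.00 = 12.01 h.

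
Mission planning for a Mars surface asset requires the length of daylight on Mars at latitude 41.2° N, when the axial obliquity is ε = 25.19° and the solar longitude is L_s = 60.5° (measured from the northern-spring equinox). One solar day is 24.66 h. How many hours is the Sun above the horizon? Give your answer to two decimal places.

15.13 h

Solar declination: sin δ = sin ε · sin L_s = sin 25.19° × sin 60.5° = 0.37044, so δ = +21.743°.
cos h₀ = −tan ϕ · tan δ = −tan(+41.2°) × tan(+21.743°) = -0.3491, so h₀ = 1.9274 rad = 110.43°.
Daylight = 2h₀/(2π) × 24.66 h = (1.9274/π) × 24.66 = 15.13 h.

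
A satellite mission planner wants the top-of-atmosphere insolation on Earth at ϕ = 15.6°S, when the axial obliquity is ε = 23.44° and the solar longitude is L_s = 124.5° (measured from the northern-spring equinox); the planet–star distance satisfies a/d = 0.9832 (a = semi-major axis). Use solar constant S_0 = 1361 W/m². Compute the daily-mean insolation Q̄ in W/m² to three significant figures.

Solar declination: sin δ = sin ε · sin L_s = sin 23.44° × sin 124.5° = 0.32783, so δ = +19.137°.
cos h₀ = −tan(-15.6°) tan(+19.137°) = 0.0969, h₀ = 1.4738 rad.
Bracket: h₀ sin ϕ sin δ + cos ϕ cos δ sin h₀ = 1.4738×-0.26892×0.32783 + 0.96316×0.94474×0.99530 = -0.129930 + 0.905659 = 0.775729.
Inverse-square distance factor (a/d)² = 0.9832² = 0.966682.
Q̄ = (S_0/π) × 0.966682 × [bracket] = (1361/π) × 0.966682 × 0.775729 = 324.9 W/m².

Q̄ ≈ 325 W/m²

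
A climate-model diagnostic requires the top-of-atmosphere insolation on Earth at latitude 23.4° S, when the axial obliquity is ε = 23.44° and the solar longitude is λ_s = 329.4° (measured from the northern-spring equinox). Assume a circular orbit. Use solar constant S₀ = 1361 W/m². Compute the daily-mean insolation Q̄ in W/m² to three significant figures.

Solar declination: sin δ = sin ε · sin λ_s = sin 23.44° × sin 329.4° = -0.20249, so δ = -11.683°.
cos H₀ = −tan(-23.4°) tan(-11.683°) = -0.0895, H₀ = 1.6604 rad.
Bracket: H₀ sin φ sin δ + cos φ cos δ sin H₀ = 1.6604×-0.39715×-0.20249 + 0.91775×0.97928×0.99599 = 0.133528 + 0.895130 = 1.028658.
Q̄ = (S₀/π) × [bracket] = (1361/π) × 1.028658 = 445.6 W/m².

Q̄ ≈ 446 W/m²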